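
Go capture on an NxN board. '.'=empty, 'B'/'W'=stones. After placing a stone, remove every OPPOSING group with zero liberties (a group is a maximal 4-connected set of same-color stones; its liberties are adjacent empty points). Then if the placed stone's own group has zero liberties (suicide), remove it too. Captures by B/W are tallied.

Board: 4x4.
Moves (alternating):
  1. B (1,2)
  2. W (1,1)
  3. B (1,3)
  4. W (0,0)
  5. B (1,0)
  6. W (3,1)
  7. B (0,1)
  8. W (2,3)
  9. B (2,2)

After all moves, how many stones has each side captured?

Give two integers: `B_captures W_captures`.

Move 1: B@(1,2) -> caps B=0 W=0
Move 2: W@(1,1) -> caps B=0 W=0
Move 3: B@(1,3) -> caps B=0 W=0
Move 4: W@(0,0) -> caps B=0 W=0
Move 5: B@(1,0) -> caps B=0 W=0
Move 6: W@(3,1) -> caps B=0 W=0
Move 7: B@(0,1) -> caps B=1 W=0
Move 8: W@(2,3) -> caps B=1 W=0
Move 9: B@(2,2) -> caps B=1 W=0

Answer: 1 0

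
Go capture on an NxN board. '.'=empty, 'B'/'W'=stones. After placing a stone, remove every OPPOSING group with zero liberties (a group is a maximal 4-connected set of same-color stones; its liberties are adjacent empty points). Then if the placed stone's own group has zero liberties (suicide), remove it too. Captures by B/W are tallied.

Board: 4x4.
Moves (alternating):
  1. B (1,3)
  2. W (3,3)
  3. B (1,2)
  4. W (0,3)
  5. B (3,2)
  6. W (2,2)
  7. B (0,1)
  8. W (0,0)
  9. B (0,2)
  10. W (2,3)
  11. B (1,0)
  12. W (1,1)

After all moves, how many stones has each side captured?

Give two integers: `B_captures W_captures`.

Move 1: B@(1,3) -> caps B=0 W=0
Move 2: W@(3,3) -> caps B=0 W=0
Move 3: B@(1,2) -> caps B=0 W=0
Move 4: W@(0,3) -> caps B=0 W=0
Move 5: B@(3,2) -> caps B=0 W=0
Move 6: W@(2,2) -> caps B=0 W=0
Move 7: B@(0,1) -> caps B=0 W=0
Move 8: W@(0,0) -> caps B=0 W=0
Move 9: B@(0,2) -> caps B=1 W=0
Move 10: W@(2,3) -> caps B=1 W=0
Move 11: B@(1,0) -> caps B=2 W=0
Move 12: W@(1,1) -> caps B=2 W=0

Answer: 2 0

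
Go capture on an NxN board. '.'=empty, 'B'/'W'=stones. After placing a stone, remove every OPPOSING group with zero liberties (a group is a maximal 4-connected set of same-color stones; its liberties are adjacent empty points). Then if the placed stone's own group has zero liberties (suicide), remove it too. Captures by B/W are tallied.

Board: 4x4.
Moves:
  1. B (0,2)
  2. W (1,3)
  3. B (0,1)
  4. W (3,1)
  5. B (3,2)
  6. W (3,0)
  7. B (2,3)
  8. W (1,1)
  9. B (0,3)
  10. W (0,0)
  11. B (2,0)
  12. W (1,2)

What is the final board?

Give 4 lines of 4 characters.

Answer: W...
.WWW
B..B
WWB.

Derivation:
Move 1: B@(0,2) -> caps B=0 W=0
Move 2: W@(1,3) -> caps B=0 W=0
Move 3: B@(0,1) -> caps B=0 W=0
Move 4: W@(3,1) -> caps B=0 W=0
Move 5: B@(3,2) -> caps B=0 W=0
Move 6: W@(3,0) -> caps B=0 W=0
Move 7: B@(2,3) -> caps B=0 W=0
Move 8: W@(1,1) -> caps B=0 W=0
Move 9: B@(0,3) -> caps B=0 W=0
Move 10: W@(0,0) -> caps B=0 W=0
Move 11: B@(2,0) -> caps B=0 W=0
Move 12: W@(1,2) -> caps B=0 W=3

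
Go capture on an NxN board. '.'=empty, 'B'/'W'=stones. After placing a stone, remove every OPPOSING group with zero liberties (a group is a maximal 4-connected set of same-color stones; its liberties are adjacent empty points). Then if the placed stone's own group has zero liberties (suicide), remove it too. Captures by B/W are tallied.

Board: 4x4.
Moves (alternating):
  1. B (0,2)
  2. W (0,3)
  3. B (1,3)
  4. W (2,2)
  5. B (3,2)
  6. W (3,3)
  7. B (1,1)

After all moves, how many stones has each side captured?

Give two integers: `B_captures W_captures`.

Answer: 1 0

Derivation:
Move 1: B@(0,2) -> caps B=0 W=0
Move 2: W@(0,3) -> caps B=0 W=0
Move 3: B@(1,3) -> caps B=1 W=0
Move 4: W@(2,2) -> caps B=1 W=0
Move 5: B@(3,2) -> caps B=1 W=0
Move 6: W@(3,3) -> caps B=1 W=0
Move 7: B@(1,1) -> caps B=1 W=0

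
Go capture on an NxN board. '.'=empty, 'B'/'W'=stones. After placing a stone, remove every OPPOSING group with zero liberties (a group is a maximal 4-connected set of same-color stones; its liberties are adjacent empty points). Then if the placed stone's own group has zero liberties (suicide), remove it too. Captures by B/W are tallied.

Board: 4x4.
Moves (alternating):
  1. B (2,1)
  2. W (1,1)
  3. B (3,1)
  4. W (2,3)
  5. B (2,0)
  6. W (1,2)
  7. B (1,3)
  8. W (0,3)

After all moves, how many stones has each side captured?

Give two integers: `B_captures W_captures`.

Move 1: B@(2,1) -> caps B=0 W=0
Move 2: W@(1,1) -> caps B=0 W=0
Move 3: B@(3,1) -> caps B=0 W=0
Move 4: W@(2,3) -> caps B=0 W=0
Move 5: B@(2,0) -> caps B=0 W=0
Move 6: W@(1,2) -> caps B=0 W=0
Move 7: B@(1,3) -> caps B=0 W=0
Move 8: W@(0,3) -> caps B=0 W=1

Answer: 0 1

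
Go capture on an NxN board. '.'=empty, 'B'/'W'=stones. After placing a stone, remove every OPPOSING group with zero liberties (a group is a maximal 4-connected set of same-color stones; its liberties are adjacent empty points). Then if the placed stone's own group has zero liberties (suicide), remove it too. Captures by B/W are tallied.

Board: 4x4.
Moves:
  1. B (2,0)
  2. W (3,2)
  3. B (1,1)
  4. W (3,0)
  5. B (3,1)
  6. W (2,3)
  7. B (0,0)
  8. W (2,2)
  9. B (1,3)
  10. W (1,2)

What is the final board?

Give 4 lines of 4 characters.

Move 1: B@(2,0) -> caps B=0 W=0
Move 2: W@(3,2) -> caps B=0 W=0
Move 3: B@(1,1) -> caps B=0 W=0
Move 4: W@(3,0) -> caps B=0 W=0
Move 5: B@(3,1) -> caps B=1 W=0
Move 6: W@(2,3) -> caps B=1 W=0
Move 7: B@(0,0) -> caps B=1 W=0
Move 8: W@(2,2) -> caps B=1 W=0
Move 9: B@(1,3) -> caps B=1 W=0
Move 10: W@(1,2) -> caps B=1 W=0

Answer: B...
.BWB
B.WW
.BW.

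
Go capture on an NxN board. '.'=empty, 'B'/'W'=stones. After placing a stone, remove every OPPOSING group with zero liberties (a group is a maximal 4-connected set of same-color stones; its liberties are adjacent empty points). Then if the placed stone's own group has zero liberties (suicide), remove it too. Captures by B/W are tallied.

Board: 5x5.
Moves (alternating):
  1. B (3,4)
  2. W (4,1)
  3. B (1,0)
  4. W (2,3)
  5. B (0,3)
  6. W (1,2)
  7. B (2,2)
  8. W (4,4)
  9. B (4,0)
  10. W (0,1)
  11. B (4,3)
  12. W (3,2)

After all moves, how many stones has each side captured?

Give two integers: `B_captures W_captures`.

Move 1: B@(3,4) -> caps B=0 W=0
Move 2: W@(4,1) -> caps B=0 W=0
Move 3: B@(1,0) -> caps B=0 W=0
Move 4: W@(2,3) -> caps B=0 W=0
Move 5: B@(0,3) -> caps B=0 W=0
Move 6: W@(1,2) -> caps B=0 W=0
Move 7: B@(2,2) -> caps B=0 W=0
Move 8: W@(4,4) -> caps B=0 W=0
Move 9: B@(4,0) -> caps B=0 W=0
Move 10: W@(0,1) -> caps B=0 W=0
Move 11: B@(4,3) -> caps B=1 W=0
Move 12: W@(3,2) -> caps B=1 W=0

Answer: 1 0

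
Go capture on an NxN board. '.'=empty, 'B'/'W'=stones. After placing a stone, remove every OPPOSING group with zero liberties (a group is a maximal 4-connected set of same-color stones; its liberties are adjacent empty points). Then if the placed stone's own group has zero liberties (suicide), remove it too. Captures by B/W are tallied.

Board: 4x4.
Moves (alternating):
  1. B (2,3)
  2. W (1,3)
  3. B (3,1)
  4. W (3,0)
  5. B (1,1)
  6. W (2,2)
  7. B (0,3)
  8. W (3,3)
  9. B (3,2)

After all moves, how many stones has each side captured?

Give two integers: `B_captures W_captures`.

Answer: 0 1

Derivation:
Move 1: B@(2,3) -> caps B=0 W=0
Move 2: W@(1,3) -> caps B=0 W=0
Move 3: B@(3,1) -> caps B=0 W=0
Move 4: W@(3,0) -> caps B=0 W=0
Move 5: B@(1,1) -> caps B=0 W=0
Move 6: W@(2,2) -> caps B=0 W=0
Move 7: B@(0,3) -> caps B=0 W=0
Move 8: W@(3,3) -> caps B=0 W=1
Move 9: B@(3,2) -> caps B=0 W=1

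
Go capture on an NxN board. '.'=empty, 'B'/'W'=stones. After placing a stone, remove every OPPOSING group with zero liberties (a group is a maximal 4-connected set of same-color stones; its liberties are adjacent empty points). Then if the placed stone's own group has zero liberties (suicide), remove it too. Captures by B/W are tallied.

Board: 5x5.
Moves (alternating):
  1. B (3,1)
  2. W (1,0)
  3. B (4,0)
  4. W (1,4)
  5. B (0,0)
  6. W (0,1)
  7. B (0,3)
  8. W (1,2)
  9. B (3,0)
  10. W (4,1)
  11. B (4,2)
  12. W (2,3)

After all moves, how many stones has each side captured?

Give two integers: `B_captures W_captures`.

Answer: 1 1

Derivation:
Move 1: B@(3,1) -> caps B=0 W=0
Move 2: W@(1,0) -> caps B=0 W=0
Move 3: B@(4,0) -> caps B=0 W=0
Move 4: W@(1,4) -> caps B=0 W=0
Move 5: B@(0,0) -> caps B=0 W=0
Move 6: W@(0,1) -> caps B=0 W=1
Move 7: B@(0,3) -> caps B=0 W=1
Move 8: W@(1,2) -> caps B=0 W=1
Move 9: B@(3,0) -> caps B=0 W=1
Move 10: W@(4,1) -> caps B=0 W=1
Move 11: B@(4,2) -> caps B=1 W=1
Move 12: W@(2,3) -> caps B=1 W=1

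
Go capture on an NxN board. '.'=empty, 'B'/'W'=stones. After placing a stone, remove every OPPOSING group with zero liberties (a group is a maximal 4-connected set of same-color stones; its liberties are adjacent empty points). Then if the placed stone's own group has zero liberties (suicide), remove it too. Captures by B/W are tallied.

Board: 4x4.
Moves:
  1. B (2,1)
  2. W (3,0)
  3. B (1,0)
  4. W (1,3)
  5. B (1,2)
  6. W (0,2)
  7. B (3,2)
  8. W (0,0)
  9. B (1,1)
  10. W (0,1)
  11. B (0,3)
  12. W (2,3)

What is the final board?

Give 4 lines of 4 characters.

Answer: ...B
BBBW
.B.W
W.B.

Derivation:
Move 1: B@(2,1) -> caps B=0 W=0
Move 2: W@(3,0) -> caps B=0 W=0
Move 3: B@(1,0) -> caps B=0 W=0
Move 4: W@(1,3) -> caps B=0 W=0
Move 5: B@(1,2) -> caps B=0 W=0
Move 6: W@(0,2) -> caps B=0 W=0
Move 7: B@(3,2) -> caps B=0 W=0
Move 8: W@(0,0) -> caps B=0 W=0
Move 9: B@(1,1) -> caps B=0 W=0
Move 10: W@(0,1) -> caps B=0 W=0
Move 11: B@(0,3) -> caps B=3 W=0
Move 12: W@(2,3) -> caps B=3 W=0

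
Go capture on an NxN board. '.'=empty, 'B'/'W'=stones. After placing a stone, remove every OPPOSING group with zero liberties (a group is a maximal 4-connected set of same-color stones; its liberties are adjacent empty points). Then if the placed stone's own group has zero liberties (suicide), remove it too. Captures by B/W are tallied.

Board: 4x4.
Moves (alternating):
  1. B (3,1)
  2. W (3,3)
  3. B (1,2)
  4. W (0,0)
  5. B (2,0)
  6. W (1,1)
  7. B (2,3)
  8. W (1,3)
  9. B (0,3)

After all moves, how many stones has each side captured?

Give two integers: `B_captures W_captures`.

Answer: 1 0

Derivation:
Move 1: B@(3,1) -> caps B=0 W=0
Move 2: W@(3,3) -> caps B=0 W=0
Move 3: B@(1,2) -> caps B=0 W=0
Move 4: W@(0,0) -> caps B=0 W=0
Move 5: B@(2,0) -> caps B=0 W=0
Move 6: W@(1,1) -> caps B=0 W=0
Move 7: B@(2,3) -> caps B=0 W=0
Move 8: W@(1,3) -> caps B=0 W=0
Move 9: B@(0,3) -> caps B=1 W=0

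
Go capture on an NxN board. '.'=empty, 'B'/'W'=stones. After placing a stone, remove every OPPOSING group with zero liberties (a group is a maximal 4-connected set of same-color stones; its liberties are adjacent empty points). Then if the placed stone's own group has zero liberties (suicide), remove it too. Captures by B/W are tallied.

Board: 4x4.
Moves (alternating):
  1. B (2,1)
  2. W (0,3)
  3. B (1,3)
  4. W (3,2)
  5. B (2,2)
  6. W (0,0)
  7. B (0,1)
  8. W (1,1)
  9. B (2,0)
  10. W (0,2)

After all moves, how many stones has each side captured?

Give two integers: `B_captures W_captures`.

Move 1: B@(2,1) -> caps B=0 W=0
Move 2: W@(0,3) -> caps B=0 W=0
Move 3: B@(1,3) -> caps B=0 W=0
Move 4: W@(3,2) -> caps B=0 W=0
Move 5: B@(2,2) -> caps B=0 W=0
Move 6: W@(0,0) -> caps B=0 W=0
Move 7: B@(0,1) -> caps B=0 W=0
Move 8: W@(1,1) -> caps B=0 W=0
Move 9: B@(2,0) -> caps B=0 W=0
Move 10: W@(0,2) -> caps B=0 W=1

Answer: 0 1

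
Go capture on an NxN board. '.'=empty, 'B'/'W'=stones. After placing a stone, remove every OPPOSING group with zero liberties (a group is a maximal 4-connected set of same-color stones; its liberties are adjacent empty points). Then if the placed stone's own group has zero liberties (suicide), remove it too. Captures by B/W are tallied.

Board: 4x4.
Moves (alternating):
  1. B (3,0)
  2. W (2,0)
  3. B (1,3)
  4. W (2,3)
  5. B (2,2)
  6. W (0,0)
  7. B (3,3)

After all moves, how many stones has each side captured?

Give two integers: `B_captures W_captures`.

Move 1: B@(3,0) -> caps B=0 W=0
Move 2: W@(2,0) -> caps B=0 W=0
Move 3: B@(1,3) -> caps B=0 W=0
Move 4: W@(2,3) -> caps B=0 W=0
Move 5: B@(2,2) -> caps B=0 W=0
Move 6: W@(0,0) -> caps B=0 W=0
Move 7: B@(3,3) -> caps B=1 W=0

Answer: 1 0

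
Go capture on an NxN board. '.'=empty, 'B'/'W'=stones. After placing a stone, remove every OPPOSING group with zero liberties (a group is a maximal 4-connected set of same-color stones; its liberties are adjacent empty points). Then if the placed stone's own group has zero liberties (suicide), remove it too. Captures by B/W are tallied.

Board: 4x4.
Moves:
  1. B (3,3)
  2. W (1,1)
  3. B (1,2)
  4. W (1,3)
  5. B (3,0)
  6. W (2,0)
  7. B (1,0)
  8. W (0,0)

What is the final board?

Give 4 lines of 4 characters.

Answer: W...
.WBW
W...
B..B

Derivation:
Move 1: B@(3,3) -> caps B=0 W=0
Move 2: W@(1,1) -> caps B=0 W=0
Move 3: B@(1,2) -> caps B=0 W=0
Move 4: W@(1,3) -> caps B=0 W=0
Move 5: B@(3,0) -> caps B=0 W=0
Move 6: W@(2,0) -> caps B=0 W=0
Move 7: B@(1,0) -> caps B=0 W=0
Move 8: W@(0,0) -> caps B=0 W=1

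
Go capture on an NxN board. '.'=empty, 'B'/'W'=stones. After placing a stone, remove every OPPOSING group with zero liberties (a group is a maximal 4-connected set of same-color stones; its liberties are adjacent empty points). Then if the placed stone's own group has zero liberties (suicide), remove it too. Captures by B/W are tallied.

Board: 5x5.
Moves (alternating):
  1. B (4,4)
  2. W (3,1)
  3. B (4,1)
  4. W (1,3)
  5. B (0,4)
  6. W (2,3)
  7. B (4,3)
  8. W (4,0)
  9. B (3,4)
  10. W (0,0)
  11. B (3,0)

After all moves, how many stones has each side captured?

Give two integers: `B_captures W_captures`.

Answer: 1 0

Derivation:
Move 1: B@(4,4) -> caps B=0 W=0
Move 2: W@(3,1) -> caps B=0 W=0
Move 3: B@(4,1) -> caps B=0 W=0
Move 4: W@(1,3) -> caps B=0 W=0
Move 5: B@(0,4) -> caps B=0 W=0
Move 6: W@(2,3) -> caps B=0 W=0
Move 7: B@(4,3) -> caps B=0 W=0
Move 8: W@(4,0) -> caps B=0 W=0
Move 9: B@(3,4) -> caps B=0 W=0
Move 10: W@(0,0) -> caps B=0 W=0
Move 11: B@(3,0) -> caps B=1 W=0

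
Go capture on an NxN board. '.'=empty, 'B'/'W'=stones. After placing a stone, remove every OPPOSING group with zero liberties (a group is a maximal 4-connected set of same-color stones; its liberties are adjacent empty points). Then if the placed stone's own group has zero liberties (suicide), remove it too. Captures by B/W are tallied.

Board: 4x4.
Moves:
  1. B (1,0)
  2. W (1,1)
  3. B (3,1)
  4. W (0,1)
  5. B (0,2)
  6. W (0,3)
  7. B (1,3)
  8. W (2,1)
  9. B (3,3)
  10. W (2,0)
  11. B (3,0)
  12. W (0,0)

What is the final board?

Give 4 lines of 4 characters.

Answer: WWB.
.W.B
WW..
BB.B

Derivation:
Move 1: B@(1,0) -> caps B=0 W=0
Move 2: W@(1,1) -> caps B=0 W=0
Move 3: B@(3,1) -> caps B=0 W=0
Move 4: W@(0,1) -> caps B=0 W=0
Move 5: B@(0,2) -> caps B=0 W=0
Move 6: W@(0,3) -> caps B=0 W=0
Move 7: B@(1,3) -> caps B=1 W=0
Move 8: W@(2,1) -> caps B=1 W=0
Move 9: B@(3,3) -> caps B=1 W=0
Move 10: W@(2,0) -> caps B=1 W=0
Move 11: B@(3,0) -> caps B=1 W=0
Move 12: W@(0,0) -> caps B=1 W=1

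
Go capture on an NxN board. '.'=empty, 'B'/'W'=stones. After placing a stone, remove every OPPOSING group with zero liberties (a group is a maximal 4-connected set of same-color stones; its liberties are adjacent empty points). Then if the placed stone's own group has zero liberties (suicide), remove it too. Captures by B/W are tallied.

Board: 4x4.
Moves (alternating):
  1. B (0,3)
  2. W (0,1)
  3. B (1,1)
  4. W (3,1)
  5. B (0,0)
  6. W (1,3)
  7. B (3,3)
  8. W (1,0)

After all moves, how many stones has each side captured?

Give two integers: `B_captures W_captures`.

Answer: 0 1

Derivation:
Move 1: B@(0,3) -> caps B=0 W=0
Move 2: W@(0,1) -> caps B=0 W=0
Move 3: B@(1,1) -> caps B=0 W=0
Move 4: W@(3,1) -> caps B=0 W=0
Move 5: B@(0,0) -> caps B=0 W=0
Move 6: W@(1,3) -> caps B=0 W=0
Move 7: B@(3,3) -> caps B=0 W=0
Move 8: W@(1,0) -> caps B=0 W=1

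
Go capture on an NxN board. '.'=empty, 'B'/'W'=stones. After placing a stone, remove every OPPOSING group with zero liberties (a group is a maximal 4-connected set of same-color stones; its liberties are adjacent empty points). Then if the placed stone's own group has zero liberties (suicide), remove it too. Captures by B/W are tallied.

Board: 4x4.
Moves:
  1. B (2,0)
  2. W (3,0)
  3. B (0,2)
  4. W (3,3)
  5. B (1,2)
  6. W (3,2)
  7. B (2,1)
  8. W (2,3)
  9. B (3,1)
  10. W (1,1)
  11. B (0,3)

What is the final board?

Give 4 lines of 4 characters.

Answer: ..BB
.WB.
BB.W
.BWW

Derivation:
Move 1: B@(2,0) -> caps B=0 W=0
Move 2: W@(3,0) -> caps B=0 W=0
Move 3: B@(0,2) -> caps B=0 W=0
Move 4: W@(3,3) -> caps B=0 W=0
Move 5: B@(1,2) -> caps B=0 W=0
Move 6: W@(3,2) -> caps B=0 W=0
Move 7: B@(2,1) -> caps B=0 W=0
Move 8: W@(2,3) -> caps B=0 W=0
Move 9: B@(3,1) -> caps B=1 W=0
Move 10: W@(1,1) -> caps B=1 W=0
Move 11: B@(0,3) -> caps B=1 W=0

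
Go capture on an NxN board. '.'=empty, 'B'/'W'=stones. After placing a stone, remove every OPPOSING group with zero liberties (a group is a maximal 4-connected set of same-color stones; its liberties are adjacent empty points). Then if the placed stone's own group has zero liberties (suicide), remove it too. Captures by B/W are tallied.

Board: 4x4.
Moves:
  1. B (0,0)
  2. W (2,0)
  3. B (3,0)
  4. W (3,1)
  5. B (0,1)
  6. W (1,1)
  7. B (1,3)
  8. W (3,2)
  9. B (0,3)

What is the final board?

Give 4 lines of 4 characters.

Answer: BB.B
.W.B
W...
.WW.

Derivation:
Move 1: B@(0,0) -> caps B=0 W=0
Move 2: W@(2,0) -> caps B=0 W=0
Move 3: B@(3,0) -> caps B=0 W=0
Move 4: W@(3,1) -> caps B=0 W=1
Move 5: B@(0,1) -> caps B=0 W=1
Move 6: W@(1,1) -> caps B=0 W=1
Move 7: B@(1,3) -> caps B=0 W=1
Move 8: W@(3,2) -> caps B=0 W=1
Move 9: B@(0,3) -> caps B=0 W=1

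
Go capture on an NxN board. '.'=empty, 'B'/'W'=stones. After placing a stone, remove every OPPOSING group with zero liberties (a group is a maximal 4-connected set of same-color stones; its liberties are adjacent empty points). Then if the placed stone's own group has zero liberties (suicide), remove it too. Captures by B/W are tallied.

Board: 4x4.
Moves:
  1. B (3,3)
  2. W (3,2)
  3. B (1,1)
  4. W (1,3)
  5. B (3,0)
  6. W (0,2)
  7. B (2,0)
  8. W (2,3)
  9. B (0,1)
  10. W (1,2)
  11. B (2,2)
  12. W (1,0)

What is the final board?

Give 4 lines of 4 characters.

Answer: .BW.
WBWW
B.BW
B.W.

Derivation:
Move 1: B@(3,3) -> caps B=0 W=0
Move 2: W@(3,2) -> caps B=0 W=0
Move 3: B@(1,1) -> caps B=0 W=0
Move 4: W@(1,3) -> caps B=0 W=0
Move 5: B@(3,0) -> caps B=0 W=0
Move 6: W@(0,2) -> caps B=0 W=0
Move 7: B@(2,0) -> caps B=0 W=0
Move 8: W@(2,3) -> caps B=0 W=1
Move 9: B@(0,1) -> caps B=0 W=1
Move 10: W@(1,2) -> caps B=0 W=1
Move 11: B@(2,2) -> caps B=0 W=1
Move 12: W@(1,0) -> caps B=0 W=1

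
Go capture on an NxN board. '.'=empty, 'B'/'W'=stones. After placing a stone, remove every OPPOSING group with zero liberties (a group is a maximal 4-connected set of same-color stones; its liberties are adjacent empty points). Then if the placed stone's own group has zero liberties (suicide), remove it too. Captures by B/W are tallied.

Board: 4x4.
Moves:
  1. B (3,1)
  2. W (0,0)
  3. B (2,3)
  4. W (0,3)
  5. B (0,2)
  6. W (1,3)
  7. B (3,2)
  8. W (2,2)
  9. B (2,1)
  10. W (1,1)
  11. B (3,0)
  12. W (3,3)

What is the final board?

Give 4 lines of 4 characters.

Move 1: B@(3,1) -> caps B=0 W=0
Move 2: W@(0,0) -> caps B=0 W=0
Move 3: B@(2,3) -> caps B=0 W=0
Move 4: W@(0,3) -> caps B=0 W=0
Move 5: B@(0,2) -> caps B=0 W=0
Move 6: W@(1,3) -> caps B=0 W=0
Move 7: B@(3,2) -> caps B=0 W=0
Move 8: W@(2,2) -> caps B=0 W=0
Move 9: B@(2,1) -> caps B=0 W=0
Move 10: W@(1,1) -> caps B=0 W=0
Move 11: B@(3,0) -> caps B=0 W=0
Move 12: W@(3,3) -> caps B=0 W=1

Answer: W.BW
.W.W
.BW.
BBBW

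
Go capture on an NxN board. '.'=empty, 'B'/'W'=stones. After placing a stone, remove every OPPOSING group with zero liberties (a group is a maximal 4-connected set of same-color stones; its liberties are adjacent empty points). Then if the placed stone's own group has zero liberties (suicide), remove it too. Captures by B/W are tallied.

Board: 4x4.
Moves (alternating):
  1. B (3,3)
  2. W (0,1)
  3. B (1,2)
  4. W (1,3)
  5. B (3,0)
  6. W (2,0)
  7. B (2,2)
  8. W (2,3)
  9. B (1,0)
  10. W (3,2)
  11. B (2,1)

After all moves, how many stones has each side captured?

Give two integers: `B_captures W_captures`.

Move 1: B@(3,3) -> caps B=0 W=0
Move 2: W@(0,1) -> caps B=0 W=0
Move 3: B@(1,2) -> caps B=0 W=0
Move 4: W@(1,3) -> caps B=0 W=0
Move 5: B@(3,0) -> caps B=0 W=0
Move 6: W@(2,0) -> caps B=0 W=0
Move 7: B@(2,2) -> caps B=0 W=0
Move 8: W@(2,3) -> caps B=0 W=0
Move 9: B@(1,0) -> caps B=0 W=0
Move 10: W@(3,2) -> caps B=0 W=1
Move 11: B@(2,1) -> caps B=1 W=1

Answer: 1 1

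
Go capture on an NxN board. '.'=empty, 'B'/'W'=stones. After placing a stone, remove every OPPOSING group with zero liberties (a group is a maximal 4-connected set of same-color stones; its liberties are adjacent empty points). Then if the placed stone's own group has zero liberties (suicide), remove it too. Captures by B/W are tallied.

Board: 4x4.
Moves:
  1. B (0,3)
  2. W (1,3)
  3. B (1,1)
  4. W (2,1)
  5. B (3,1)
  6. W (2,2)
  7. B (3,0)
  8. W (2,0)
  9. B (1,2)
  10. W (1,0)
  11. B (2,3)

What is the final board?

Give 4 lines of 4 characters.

Answer: ...B
WBB.
WWWB
BB..

Derivation:
Move 1: B@(0,3) -> caps B=0 W=0
Move 2: W@(1,3) -> caps B=0 W=0
Move 3: B@(1,1) -> caps B=0 W=0
Move 4: W@(2,1) -> caps B=0 W=0
Move 5: B@(3,1) -> caps B=0 W=0
Move 6: W@(2,2) -> caps B=0 W=0
Move 7: B@(3,0) -> caps B=0 W=0
Move 8: W@(2,0) -> caps B=0 W=0
Move 9: B@(1,2) -> caps B=0 W=0
Move 10: W@(1,0) -> caps B=0 W=0
Move 11: B@(2,3) -> caps B=1 W=0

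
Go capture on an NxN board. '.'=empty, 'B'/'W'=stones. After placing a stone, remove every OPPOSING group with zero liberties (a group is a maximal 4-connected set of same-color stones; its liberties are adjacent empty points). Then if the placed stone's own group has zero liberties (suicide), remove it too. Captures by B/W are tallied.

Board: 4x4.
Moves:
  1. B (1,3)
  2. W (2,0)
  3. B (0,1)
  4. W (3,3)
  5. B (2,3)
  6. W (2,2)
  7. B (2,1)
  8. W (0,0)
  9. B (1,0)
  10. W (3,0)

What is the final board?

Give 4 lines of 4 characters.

Move 1: B@(1,3) -> caps B=0 W=0
Move 2: W@(2,0) -> caps B=0 W=0
Move 3: B@(0,1) -> caps B=0 W=0
Move 4: W@(3,3) -> caps B=0 W=0
Move 5: B@(2,3) -> caps B=0 W=0
Move 6: W@(2,2) -> caps B=0 W=0
Move 7: B@(2,1) -> caps B=0 W=0
Move 8: W@(0,0) -> caps B=0 W=0
Move 9: B@(1,0) -> caps B=1 W=0
Move 10: W@(3,0) -> caps B=1 W=0

Answer: .B..
B..B
WBWB
W..W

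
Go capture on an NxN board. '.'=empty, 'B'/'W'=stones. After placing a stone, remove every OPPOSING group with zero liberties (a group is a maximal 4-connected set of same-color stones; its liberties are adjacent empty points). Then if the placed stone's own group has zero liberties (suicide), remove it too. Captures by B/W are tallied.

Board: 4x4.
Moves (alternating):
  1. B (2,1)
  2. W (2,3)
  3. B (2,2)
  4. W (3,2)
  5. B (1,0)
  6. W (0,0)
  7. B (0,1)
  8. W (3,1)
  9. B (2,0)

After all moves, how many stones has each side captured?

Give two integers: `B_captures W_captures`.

Answer: 1 0

Derivation:
Move 1: B@(2,1) -> caps B=0 W=0
Move 2: W@(2,3) -> caps B=0 W=0
Move 3: B@(2,2) -> caps B=0 W=0
Move 4: W@(3,2) -> caps B=0 W=0
Move 5: B@(1,0) -> caps B=0 W=0
Move 6: W@(0,0) -> caps B=0 W=0
Move 7: B@(0,1) -> caps B=1 W=0
Move 8: W@(3,1) -> caps B=1 W=0
Move 9: B@(2,0) -> caps B=1 W=0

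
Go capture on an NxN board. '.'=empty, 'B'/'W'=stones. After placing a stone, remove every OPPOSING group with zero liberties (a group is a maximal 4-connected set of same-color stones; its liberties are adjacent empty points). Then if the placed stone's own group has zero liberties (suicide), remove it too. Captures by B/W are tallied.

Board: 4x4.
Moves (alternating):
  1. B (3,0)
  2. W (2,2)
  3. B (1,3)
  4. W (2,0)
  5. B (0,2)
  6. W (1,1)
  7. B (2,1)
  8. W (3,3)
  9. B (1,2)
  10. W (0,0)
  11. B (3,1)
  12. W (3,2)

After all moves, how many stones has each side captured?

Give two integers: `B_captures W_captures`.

Move 1: B@(3,0) -> caps B=0 W=0
Move 2: W@(2,2) -> caps B=0 W=0
Move 3: B@(1,3) -> caps B=0 W=0
Move 4: W@(2,0) -> caps B=0 W=0
Move 5: B@(0,2) -> caps B=0 W=0
Move 6: W@(1,1) -> caps B=0 W=0
Move 7: B@(2,1) -> caps B=0 W=0
Move 8: W@(3,3) -> caps B=0 W=0
Move 9: B@(1,2) -> caps B=0 W=0
Move 10: W@(0,0) -> caps B=0 W=0
Move 11: B@(3,1) -> caps B=0 W=0
Move 12: W@(3,2) -> caps B=0 W=3

Answer: 0 3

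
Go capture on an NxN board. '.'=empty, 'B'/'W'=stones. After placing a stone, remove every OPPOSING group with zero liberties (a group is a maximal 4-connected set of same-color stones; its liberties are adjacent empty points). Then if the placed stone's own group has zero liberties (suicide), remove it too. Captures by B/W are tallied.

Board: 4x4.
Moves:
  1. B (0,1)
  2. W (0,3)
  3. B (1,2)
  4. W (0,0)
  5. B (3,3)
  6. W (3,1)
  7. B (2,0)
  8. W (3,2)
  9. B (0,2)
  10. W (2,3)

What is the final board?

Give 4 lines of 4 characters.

Answer: WBBW
..B.
B..W
.WW.

Derivation:
Move 1: B@(0,1) -> caps B=0 W=0
Move 2: W@(0,3) -> caps B=0 W=0
Move 3: B@(1,2) -> caps B=0 W=0
Move 4: W@(0,0) -> caps B=0 W=0
Move 5: B@(3,3) -> caps B=0 W=0
Move 6: W@(3,1) -> caps B=0 W=0
Move 7: B@(2,0) -> caps B=0 W=0
Move 8: W@(3,2) -> caps B=0 W=0
Move 9: B@(0,2) -> caps B=0 W=0
Move 10: W@(2,3) -> caps B=0 W=1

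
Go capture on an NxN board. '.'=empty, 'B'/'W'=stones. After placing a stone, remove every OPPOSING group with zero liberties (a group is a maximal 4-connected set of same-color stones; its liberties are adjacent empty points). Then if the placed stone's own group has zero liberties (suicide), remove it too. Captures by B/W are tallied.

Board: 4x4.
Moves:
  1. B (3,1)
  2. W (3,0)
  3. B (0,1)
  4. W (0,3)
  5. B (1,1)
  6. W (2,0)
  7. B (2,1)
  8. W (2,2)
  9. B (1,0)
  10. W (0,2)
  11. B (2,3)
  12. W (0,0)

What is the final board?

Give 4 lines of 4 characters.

Answer: .BWW
BB..
.BWB
.B..

Derivation:
Move 1: B@(3,1) -> caps B=0 W=0
Move 2: W@(3,0) -> caps B=0 W=0
Move 3: B@(0,1) -> caps B=0 W=0
Move 4: W@(0,3) -> caps B=0 W=0
Move 5: B@(1,1) -> caps B=0 W=0
Move 6: W@(2,0) -> caps B=0 W=0
Move 7: B@(2,1) -> caps B=0 W=0
Move 8: W@(2,2) -> caps B=0 W=0
Move 9: B@(1,0) -> caps B=2 W=0
Move 10: W@(0,2) -> caps B=2 W=0
Move 11: B@(2,3) -> caps B=2 W=0
Move 12: W@(0,0) -> caps B=2 W=0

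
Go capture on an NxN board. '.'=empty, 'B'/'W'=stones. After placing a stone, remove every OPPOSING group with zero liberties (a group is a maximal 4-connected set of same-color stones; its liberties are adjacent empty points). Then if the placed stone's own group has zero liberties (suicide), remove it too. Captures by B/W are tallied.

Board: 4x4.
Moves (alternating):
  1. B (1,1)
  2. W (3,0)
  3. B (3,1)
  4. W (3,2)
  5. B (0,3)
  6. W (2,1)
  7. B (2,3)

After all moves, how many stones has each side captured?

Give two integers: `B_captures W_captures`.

Move 1: B@(1,1) -> caps B=0 W=0
Move 2: W@(3,0) -> caps B=0 W=0
Move 3: B@(3,1) -> caps B=0 W=0
Move 4: W@(3,2) -> caps B=0 W=0
Move 5: B@(0,3) -> caps B=0 W=0
Move 6: W@(2,1) -> caps B=0 W=1
Move 7: B@(2,3) -> caps B=0 W=1

Answer: 0 1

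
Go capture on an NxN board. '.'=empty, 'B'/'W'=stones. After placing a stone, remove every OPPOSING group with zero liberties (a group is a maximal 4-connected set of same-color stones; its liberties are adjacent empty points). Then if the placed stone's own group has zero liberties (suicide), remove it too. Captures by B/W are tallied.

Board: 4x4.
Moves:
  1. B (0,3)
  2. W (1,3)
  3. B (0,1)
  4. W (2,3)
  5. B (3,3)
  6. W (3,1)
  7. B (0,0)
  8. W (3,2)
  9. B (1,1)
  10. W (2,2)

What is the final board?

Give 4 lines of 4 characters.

Move 1: B@(0,3) -> caps B=0 W=0
Move 2: W@(1,3) -> caps B=0 W=0
Move 3: B@(0,1) -> caps B=0 W=0
Move 4: W@(2,3) -> caps B=0 W=0
Move 5: B@(3,3) -> caps B=0 W=0
Move 6: W@(3,1) -> caps B=0 W=0
Move 7: B@(0,0) -> caps B=0 W=0
Move 8: W@(3,2) -> caps B=0 W=1
Move 9: B@(1,1) -> caps B=0 W=1
Move 10: W@(2,2) -> caps B=0 W=1

Answer: BB.B
.B.W
..WW
.WW.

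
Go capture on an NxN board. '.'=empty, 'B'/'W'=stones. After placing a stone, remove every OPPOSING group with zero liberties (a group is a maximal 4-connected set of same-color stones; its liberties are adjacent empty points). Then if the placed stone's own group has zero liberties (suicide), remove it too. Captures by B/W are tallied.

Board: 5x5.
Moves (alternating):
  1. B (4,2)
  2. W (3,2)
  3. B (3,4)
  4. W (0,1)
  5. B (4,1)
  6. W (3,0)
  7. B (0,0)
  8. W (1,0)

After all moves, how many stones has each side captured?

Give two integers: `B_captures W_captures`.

Move 1: B@(4,2) -> caps B=0 W=0
Move 2: W@(3,2) -> caps B=0 W=0
Move 3: B@(3,4) -> caps B=0 W=0
Move 4: W@(0,1) -> caps B=0 W=0
Move 5: B@(4,1) -> caps B=0 W=0
Move 6: W@(3,0) -> caps B=0 W=0
Move 7: B@(0,0) -> caps B=0 W=0
Move 8: W@(1,0) -> caps B=0 W=1

Answer: 0 1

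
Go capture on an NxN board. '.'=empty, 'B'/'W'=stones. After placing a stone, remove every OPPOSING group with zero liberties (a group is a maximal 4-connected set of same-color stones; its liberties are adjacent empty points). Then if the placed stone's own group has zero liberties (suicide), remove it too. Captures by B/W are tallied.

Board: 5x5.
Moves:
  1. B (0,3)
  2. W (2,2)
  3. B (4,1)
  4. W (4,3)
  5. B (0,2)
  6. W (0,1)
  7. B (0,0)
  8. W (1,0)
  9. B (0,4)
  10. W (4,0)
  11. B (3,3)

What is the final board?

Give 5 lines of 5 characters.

Move 1: B@(0,3) -> caps B=0 W=0
Move 2: W@(2,2) -> caps B=0 W=0
Move 3: B@(4,1) -> caps B=0 W=0
Move 4: W@(4,3) -> caps B=0 W=0
Move 5: B@(0,2) -> caps B=0 W=0
Move 6: W@(0,1) -> caps B=0 W=0
Move 7: B@(0,0) -> caps B=0 W=0
Move 8: W@(1,0) -> caps B=0 W=1
Move 9: B@(0,4) -> caps B=0 W=1
Move 10: W@(4,0) -> caps B=0 W=1
Move 11: B@(3,3) -> caps B=0 W=1

Answer: .WBBB
W....
..W..
...B.
WB.W.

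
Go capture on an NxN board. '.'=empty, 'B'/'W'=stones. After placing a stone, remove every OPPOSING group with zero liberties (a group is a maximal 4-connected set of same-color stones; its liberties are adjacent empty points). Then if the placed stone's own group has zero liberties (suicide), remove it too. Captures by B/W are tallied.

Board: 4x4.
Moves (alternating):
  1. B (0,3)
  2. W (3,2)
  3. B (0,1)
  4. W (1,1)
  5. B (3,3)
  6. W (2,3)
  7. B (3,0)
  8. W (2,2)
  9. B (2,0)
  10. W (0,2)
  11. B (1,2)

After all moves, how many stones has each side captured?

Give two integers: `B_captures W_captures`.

Answer: 1 1

Derivation:
Move 1: B@(0,3) -> caps B=0 W=0
Move 2: W@(3,2) -> caps B=0 W=0
Move 3: B@(0,1) -> caps B=0 W=0
Move 4: W@(1,1) -> caps B=0 W=0
Move 5: B@(3,3) -> caps B=0 W=0
Move 6: W@(2,3) -> caps B=0 W=1
Move 7: B@(3,0) -> caps B=0 W=1
Move 8: W@(2,2) -> caps B=0 W=1
Move 9: B@(2,0) -> caps B=0 W=1
Move 10: W@(0,2) -> caps B=0 W=1
Move 11: B@(1,2) -> caps B=1 W=1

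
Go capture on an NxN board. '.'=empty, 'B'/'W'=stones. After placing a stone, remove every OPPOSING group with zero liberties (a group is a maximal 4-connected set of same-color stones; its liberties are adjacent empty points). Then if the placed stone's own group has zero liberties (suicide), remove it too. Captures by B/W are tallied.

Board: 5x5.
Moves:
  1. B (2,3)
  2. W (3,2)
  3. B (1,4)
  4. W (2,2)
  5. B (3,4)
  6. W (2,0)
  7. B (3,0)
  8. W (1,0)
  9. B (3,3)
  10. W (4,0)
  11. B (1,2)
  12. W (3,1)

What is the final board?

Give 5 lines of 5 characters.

Move 1: B@(2,3) -> caps B=0 W=0
Move 2: W@(3,2) -> caps B=0 W=0
Move 3: B@(1,4) -> caps B=0 W=0
Move 4: W@(2,2) -> caps B=0 W=0
Move 5: B@(3,4) -> caps B=0 W=0
Move 6: W@(2,0) -> caps B=0 W=0
Move 7: B@(3,0) -> caps B=0 W=0
Move 8: W@(1,0) -> caps B=0 W=0
Move 9: B@(3,3) -> caps B=0 W=0
Move 10: W@(4,0) -> caps B=0 W=0
Move 11: B@(1,2) -> caps B=0 W=0
Move 12: W@(3,1) -> caps B=0 W=1

Answer: .....
W.B.B
W.WB.
.WWBB
W....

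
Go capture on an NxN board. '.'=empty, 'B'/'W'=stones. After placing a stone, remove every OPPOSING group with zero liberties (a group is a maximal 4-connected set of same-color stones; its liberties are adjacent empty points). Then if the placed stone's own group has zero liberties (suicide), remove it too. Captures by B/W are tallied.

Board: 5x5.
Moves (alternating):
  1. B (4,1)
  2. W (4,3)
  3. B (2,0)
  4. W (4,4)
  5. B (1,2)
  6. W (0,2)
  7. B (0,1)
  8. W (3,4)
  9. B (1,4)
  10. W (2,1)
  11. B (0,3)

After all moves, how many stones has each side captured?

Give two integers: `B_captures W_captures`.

Answer: 1 0

Derivation:
Move 1: B@(4,1) -> caps B=0 W=0
Move 2: W@(4,3) -> caps B=0 W=0
Move 3: B@(2,0) -> caps B=0 W=0
Move 4: W@(4,4) -> caps B=0 W=0
Move 5: B@(1,2) -> caps B=0 W=0
Move 6: W@(0,2) -> caps B=0 W=0
Move 7: B@(0,1) -> caps B=0 W=0
Move 8: W@(3,4) -> caps B=0 W=0
Move 9: B@(1,4) -> caps B=0 W=0
Move 10: W@(2,1) -> caps B=0 W=0
Move 11: B@(0,3) -> caps B=1 W=0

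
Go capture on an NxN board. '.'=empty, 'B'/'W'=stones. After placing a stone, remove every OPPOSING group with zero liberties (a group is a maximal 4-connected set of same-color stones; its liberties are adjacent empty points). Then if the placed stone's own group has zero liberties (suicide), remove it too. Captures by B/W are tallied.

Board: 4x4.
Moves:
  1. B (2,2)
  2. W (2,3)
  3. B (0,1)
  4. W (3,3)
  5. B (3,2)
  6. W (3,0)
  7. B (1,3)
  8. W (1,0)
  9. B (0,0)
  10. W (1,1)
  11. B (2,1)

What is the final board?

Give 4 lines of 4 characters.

Answer: BB..
WW.B
.BB.
W.B.

Derivation:
Move 1: B@(2,2) -> caps B=0 W=0
Move 2: W@(2,3) -> caps B=0 W=0
Move 3: B@(0,1) -> caps B=0 W=0
Move 4: W@(3,3) -> caps B=0 W=0
Move 5: B@(3,2) -> caps B=0 W=0
Move 6: W@(3,0) -> caps B=0 W=0
Move 7: B@(1,3) -> caps B=2 W=0
Move 8: W@(1,0) -> caps B=2 W=0
Move 9: B@(0,0) -> caps B=2 W=0
Move 10: W@(1,1) -> caps B=2 W=0
Move 11: B@(2,1) -> caps B=2 W=0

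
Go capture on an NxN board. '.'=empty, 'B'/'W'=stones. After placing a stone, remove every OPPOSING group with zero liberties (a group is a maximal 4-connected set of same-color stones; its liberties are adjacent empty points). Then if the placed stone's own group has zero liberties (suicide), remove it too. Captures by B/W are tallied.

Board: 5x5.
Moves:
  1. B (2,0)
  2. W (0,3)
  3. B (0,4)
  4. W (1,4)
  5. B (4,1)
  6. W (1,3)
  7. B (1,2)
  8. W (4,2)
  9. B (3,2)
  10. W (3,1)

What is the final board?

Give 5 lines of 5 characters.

Answer: ...W.
..BWW
B....
.WB..
.BW..

Derivation:
Move 1: B@(2,0) -> caps B=0 W=0
Move 2: W@(0,3) -> caps B=0 W=0
Move 3: B@(0,4) -> caps B=0 W=0
Move 4: W@(1,4) -> caps B=0 W=1
Move 5: B@(4,1) -> caps B=0 W=1
Move 6: W@(1,3) -> caps B=0 W=1
Move 7: B@(1,2) -> caps B=0 W=1
Move 8: W@(4,2) -> caps B=0 W=1
Move 9: B@(3,2) -> caps B=0 W=1
Move 10: W@(3,1) -> caps B=0 W=1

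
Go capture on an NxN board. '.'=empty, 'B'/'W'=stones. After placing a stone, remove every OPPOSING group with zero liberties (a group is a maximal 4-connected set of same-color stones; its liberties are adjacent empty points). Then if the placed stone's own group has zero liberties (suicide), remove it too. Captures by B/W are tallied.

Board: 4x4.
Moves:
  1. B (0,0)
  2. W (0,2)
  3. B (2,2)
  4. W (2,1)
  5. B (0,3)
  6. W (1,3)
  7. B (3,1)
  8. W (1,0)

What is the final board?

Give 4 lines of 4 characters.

Answer: B.W.
W..W
.WB.
.B..

Derivation:
Move 1: B@(0,0) -> caps B=0 W=0
Move 2: W@(0,2) -> caps B=0 W=0
Move 3: B@(2,2) -> caps B=0 W=0
Move 4: W@(2,1) -> caps B=0 W=0
Move 5: B@(0,3) -> caps B=0 W=0
Move 6: W@(1,3) -> caps B=0 W=1
Move 7: B@(3,1) -> caps B=0 W=1
Move 8: W@(1,0) -> caps B=0 W=1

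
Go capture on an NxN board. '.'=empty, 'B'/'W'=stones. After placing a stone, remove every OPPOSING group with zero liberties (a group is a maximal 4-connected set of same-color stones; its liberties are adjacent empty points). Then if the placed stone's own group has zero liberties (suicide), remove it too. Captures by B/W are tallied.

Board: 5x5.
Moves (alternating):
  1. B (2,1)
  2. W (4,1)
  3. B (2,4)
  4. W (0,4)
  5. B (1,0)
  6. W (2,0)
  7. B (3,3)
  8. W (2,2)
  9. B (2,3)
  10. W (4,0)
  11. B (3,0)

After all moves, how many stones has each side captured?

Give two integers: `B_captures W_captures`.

Answer: 1 0

Derivation:
Move 1: B@(2,1) -> caps B=0 W=0
Move 2: W@(4,1) -> caps B=0 W=0
Move 3: B@(2,4) -> caps B=0 W=0
Move 4: W@(0,4) -> caps B=0 W=0
Move 5: B@(1,0) -> caps B=0 W=0
Move 6: W@(2,0) -> caps B=0 W=0
Move 7: B@(3,3) -> caps B=0 W=0
Move 8: W@(2,2) -> caps B=0 W=0
Move 9: B@(2,3) -> caps B=0 W=0
Move 10: W@(4,0) -> caps B=0 W=0
Move 11: B@(3,0) -> caps B=1 W=0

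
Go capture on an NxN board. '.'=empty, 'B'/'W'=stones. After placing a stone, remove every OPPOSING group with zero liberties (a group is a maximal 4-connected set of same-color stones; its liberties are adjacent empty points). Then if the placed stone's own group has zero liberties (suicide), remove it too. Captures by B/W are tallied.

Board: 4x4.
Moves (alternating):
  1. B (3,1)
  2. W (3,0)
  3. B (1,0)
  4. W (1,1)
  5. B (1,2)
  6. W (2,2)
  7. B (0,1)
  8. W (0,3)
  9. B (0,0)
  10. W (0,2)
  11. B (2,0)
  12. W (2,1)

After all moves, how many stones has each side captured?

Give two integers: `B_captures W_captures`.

Move 1: B@(3,1) -> caps B=0 W=0
Move 2: W@(3,0) -> caps B=0 W=0
Move 3: B@(1,0) -> caps B=0 W=0
Move 4: W@(1,1) -> caps B=0 W=0
Move 5: B@(1,2) -> caps B=0 W=0
Move 6: W@(2,2) -> caps B=0 W=0
Move 7: B@(0,1) -> caps B=0 W=0
Move 8: W@(0,3) -> caps B=0 W=0
Move 9: B@(0,0) -> caps B=0 W=0
Move 10: W@(0,2) -> caps B=0 W=0
Move 11: B@(2,0) -> caps B=1 W=0
Move 12: W@(2,1) -> caps B=1 W=0

Answer: 1 0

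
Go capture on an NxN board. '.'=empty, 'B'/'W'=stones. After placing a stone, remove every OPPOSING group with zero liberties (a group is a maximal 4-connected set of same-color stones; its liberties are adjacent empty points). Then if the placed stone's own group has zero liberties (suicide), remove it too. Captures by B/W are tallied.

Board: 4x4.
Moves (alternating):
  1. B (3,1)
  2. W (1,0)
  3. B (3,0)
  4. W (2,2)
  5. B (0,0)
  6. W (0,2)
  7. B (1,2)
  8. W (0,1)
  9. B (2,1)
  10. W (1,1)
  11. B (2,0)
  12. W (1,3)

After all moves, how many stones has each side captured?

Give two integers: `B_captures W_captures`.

Answer: 0 2

Derivation:
Move 1: B@(3,1) -> caps B=0 W=0
Move 2: W@(1,0) -> caps B=0 W=0
Move 3: B@(3,0) -> caps B=0 W=0
Move 4: W@(2,2) -> caps B=0 W=0
Move 5: B@(0,0) -> caps B=0 W=0
Move 6: W@(0,2) -> caps B=0 W=0
Move 7: B@(1,2) -> caps B=0 W=0
Move 8: W@(0,1) -> caps B=0 W=1
Move 9: B@(2,1) -> caps B=0 W=1
Move 10: W@(1,1) -> caps B=0 W=1
Move 11: B@(2,0) -> caps B=0 W=1
Move 12: W@(1,3) -> caps B=0 W=2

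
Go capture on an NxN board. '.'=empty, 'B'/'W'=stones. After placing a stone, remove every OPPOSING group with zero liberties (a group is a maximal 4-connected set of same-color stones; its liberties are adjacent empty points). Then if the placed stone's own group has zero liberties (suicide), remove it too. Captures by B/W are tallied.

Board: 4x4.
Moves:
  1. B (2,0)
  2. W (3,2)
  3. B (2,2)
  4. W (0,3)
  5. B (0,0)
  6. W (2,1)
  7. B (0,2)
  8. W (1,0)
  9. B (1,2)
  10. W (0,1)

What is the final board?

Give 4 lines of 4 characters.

Move 1: B@(2,0) -> caps B=0 W=0
Move 2: W@(3,2) -> caps B=0 W=0
Move 3: B@(2,2) -> caps B=0 W=0
Move 4: W@(0,3) -> caps B=0 W=0
Move 5: B@(0,0) -> caps B=0 W=0
Move 6: W@(2,1) -> caps B=0 W=0
Move 7: B@(0,2) -> caps B=0 W=0
Move 8: W@(1,0) -> caps B=0 W=0
Move 9: B@(1,2) -> caps B=0 W=0
Move 10: W@(0,1) -> caps B=0 W=1

Answer: .WBW
W.B.
BWB.
..W.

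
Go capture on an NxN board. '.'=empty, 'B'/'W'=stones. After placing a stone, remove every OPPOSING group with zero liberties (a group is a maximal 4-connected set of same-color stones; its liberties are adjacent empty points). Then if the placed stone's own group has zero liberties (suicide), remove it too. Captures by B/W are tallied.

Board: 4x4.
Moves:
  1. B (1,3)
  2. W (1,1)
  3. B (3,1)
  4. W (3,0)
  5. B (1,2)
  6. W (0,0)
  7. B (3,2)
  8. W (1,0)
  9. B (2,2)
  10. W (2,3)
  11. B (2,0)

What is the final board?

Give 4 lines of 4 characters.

Move 1: B@(1,3) -> caps B=0 W=0
Move 2: W@(1,1) -> caps B=0 W=0
Move 3: B@(3,1) -> caps B=0 W=0
Move 4: W@(3,0) -> caps B=0 W=0
Move 5: B@(1,2) -> caps B=0 W=0
Move 6: W@(0,0) -> caps B=0 W=0
Move 7: B@(3,2) -> caps B=0 W=0
Move 8: W@(1,0) -> caps B=0 W=0
Move 9: B@(2,2) -> caps B=0 W=0
Move 10: W@(2,3) -> caps B=0 W=0
Move 11: B@(2,0) -> caps B=1 W=0

Answer: W...
WWBB
B.BW
.BB.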